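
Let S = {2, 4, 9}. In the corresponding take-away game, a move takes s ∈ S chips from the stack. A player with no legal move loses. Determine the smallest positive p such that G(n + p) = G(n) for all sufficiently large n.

n :  0  1  2  3  4  5  6  7  8  9 10 11 12 13 14 15 16
G :  0  0  1  1  2  2  0  0  1  1  2  2  0  0  1  1  2
G(n+6) = G(n) holds for n = 0,…,8 (a full window of length max(S) = 9), so the sequence is purely periodic with period 6.

6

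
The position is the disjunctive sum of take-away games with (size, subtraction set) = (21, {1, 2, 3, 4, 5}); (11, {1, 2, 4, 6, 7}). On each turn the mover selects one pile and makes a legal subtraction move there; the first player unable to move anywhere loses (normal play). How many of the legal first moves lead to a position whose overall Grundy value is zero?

Pile A, S = {1, 2, 3, 4, 5}:
n :  0  1  2  3  4  5  6  7  8  9 10 11 12 13 14 15 16 17 18 19 20 21
G :  0  1  2  3  4  5  0  1  2  3  4  5  0  1  2  3  4  5  0  1  2  3
G_A(21) = 3.
Pile B, S = {1, 2, 4, 6, 7}:
n :  0  1  2  3  4  5  6  7  8  9 10 11
G :  0  1  2  0  1  2  3  4  0  1  2  0
G_B(11) = 0.
Combined Grundy value = 3 ⊕ 0 = 3.
A winning move leaves total XOR = 0, i.e. changes one component's Grundy value g to g ⊕ X where X is the current total.
Pile A: need g' = 3⊕3 = 0. Options: 21−1→G=2, 21−2→G=1, 21−3→G=0, 21−4→G=5, 21−5→G=4. Hits: 1.
Pile B: need g' = 0⊕3 = 3. Options: 11−1→G=2, 11−2→G=1, 11−4→G=4, 11−6→G=2, 11−7→G=1. Hits: 0.

1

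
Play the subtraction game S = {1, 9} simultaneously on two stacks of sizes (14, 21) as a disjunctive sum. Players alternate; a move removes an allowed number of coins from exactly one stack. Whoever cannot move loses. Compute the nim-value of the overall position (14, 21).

1

All stacks use S = {1, 9}:
n :  0  1  2  3  4  5  6  7  8  9 10 11 12 13 14 15 16 17 18 19 20 21
G :  0  1  0  1  0  1  0  1  0  1  0  1  0  1  0  1  0  1  0  1  0  1
Stack A: G(14) = 0.
Stack B: G(21) = 1.
Combined Grundy value = 0 ⊕ 1 = 1.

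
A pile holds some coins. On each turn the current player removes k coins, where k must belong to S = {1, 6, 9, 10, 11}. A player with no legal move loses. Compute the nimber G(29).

3

n :  0  1  2  3  4  5  6  7  8  9 10 11 12 13 14 15 16 17 18 19 20 21 22 23 24 25 26 27 28 29
G :  0  1  0  1  0  1  2  0  1  2  3  2  3  2  3  4  5  3  4  0  1  0  1  0  1  2  0  1  2  3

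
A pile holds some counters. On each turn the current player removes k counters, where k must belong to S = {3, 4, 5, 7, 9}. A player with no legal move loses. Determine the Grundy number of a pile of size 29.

1

n :  0  1  2  3  4  5  6  7  8  9 10 11 12 13 14 15 16 17 18 19 20 21 22 23 24 25 26 27 28 29
G :  0  0  0  1  1  1  2  2  2  3  3  3  0  0  0  1  1  1  2  2  2  3  3  3  0  0  0  1  1  1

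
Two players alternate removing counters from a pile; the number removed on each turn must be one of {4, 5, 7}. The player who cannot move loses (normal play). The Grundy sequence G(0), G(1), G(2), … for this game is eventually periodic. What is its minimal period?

11

G(0) = 0
G(1) = mex{} = 0
G(2) = mex{} = 0
G(3) = mex{} = 0
G(4) = mex{0} = 1
G(5) = mex{0,0} = 1
G(6) = mex{0,0} = 1
G(7) = mex{0,0,0} = 1
G(8) = mex{1,0,0} = 2
G(9) = mex{1,1,0} = 2
G(10) = mex{1,1,0} = 2
G(11) = mex{1,1,1} = 0
G(12) = mex{2,1,1} = 0
G(13) = mex{2,2,1} = 0
G(14) = mex{2,2,1} = 0
G(15) = mex{0,2,2} = 1
G(16) = mex{0,0,2} = 1
G(17) = mex{0,0,2} = 1
G(18) = mex{0,0,0} = 1
G(19) = mex{1,0,0} = 2
G(20) = mex{1,1,0} = 2
G(21) = mex{1,1,0} = 2
G(22) = mex{1,1,1} = 0
G(23) = mex{2,1,1} = 0
G(n+11) = G(n) holds for n = 0,…,6 (a full window of length max(S) = 7), so the sequence is purely periodic with period 11.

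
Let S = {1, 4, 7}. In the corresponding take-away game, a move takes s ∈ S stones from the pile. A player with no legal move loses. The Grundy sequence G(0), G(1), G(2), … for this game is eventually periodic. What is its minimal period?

n :  0  1  2  3  4  5  6  7  8  9 10 11 12 13 14 15 16 17
G :  0  1  0  1  2  0  1  2  0  1  0  1  2  0  1  2  0  1
G(n+8) = G(n) holds for n = 0,…,6 (a full window of length max(S) = 7), so the sequence is purely periodic with period 8.

8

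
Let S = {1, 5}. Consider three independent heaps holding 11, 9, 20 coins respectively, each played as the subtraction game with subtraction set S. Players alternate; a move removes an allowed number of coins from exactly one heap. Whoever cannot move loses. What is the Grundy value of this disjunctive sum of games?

All heaps use S = {1, 5}:
n :  0  1  2  3  4  5  6  7  8  9 10 11 12 13 14 15 16 17 18 19 20
G :  0  1  0  1  0  1  0  1  0  1  0  1  0  1  0  1  0  1  0  1  0
Heap A: G(11) = 1.
Heap B: G(9) = 1.
Heap C: G(20) = 0.
Combined Grundy value = 1 ⊕ 1 ⊕ 0 = 0.

0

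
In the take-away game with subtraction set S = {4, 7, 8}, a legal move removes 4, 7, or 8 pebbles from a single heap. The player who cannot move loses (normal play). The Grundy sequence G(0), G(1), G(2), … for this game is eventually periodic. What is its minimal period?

n :  0  1  2  3  4  5  6  7  8  9 10 11 12 13 14 15 16 17 18 19 20 21 22 23 24 25
G :  0  0  0  0  1  1  1  1  2  2  2  2  0  0  0  0  1  1  1  1  2  2  2  2  0  0
G(n+12) = G(n) holds for n = 0,…,7 (a full window of length max(S) = 8), so the sequence is purely periodic with period 12.

12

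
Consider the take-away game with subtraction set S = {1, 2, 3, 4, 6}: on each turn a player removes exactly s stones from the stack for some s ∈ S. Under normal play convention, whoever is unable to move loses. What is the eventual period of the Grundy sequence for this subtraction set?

5

G(0) = 0
G(1) = mex{0} = 1
G(2) = mex{1,0} = 2
G(3) = mex{2,1,0} = 3
G(4) = mex{3,2,1,0} = 4
G(5) = mex{4,3,2,1} = 0
G(6) = mex{0,4,3,2,0} = 1
G(7) = mex{1,0,4,3,1} = 2
G(8) = mex{2,1,0,4,2} = 3
G(9) = mex{3,2,1,0,3} = 4
G(10) = mex{4,3,2,1,4} = 0
G(11) = mex{0,4,3,2,0} = 1
G(12) = mex{1,0,4,3,1} = 2
G(13) = mex{2,1,0,4,2} = 3
G(14) = mex{3,2,1,0,3} = 4
G(n+5) = G(n) holds for n = 0,…,5 (a full window of length max(S) = 6), so the sequence is purely periodic with period 5.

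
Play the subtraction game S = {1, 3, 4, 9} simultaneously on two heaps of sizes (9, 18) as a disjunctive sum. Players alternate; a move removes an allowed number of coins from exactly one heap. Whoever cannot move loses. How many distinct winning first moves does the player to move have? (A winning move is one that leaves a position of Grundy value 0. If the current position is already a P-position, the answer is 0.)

2

All heaps use S = {1, 3, 4, 9}:
n :  0  1  2  3  4  5  6  7  8  9 10 11 12 13 14 15 16 17 18
G :  0  1  0  1  2  3  2  0  1  4  3  2  0  1  0  1  2  3  2
Heap A: G(9) = 4.
Heap B: G(18) = 2.
Combined Grundy value = 4 ⊕ 2 = 6.
A winning move leaves total XOR = 0, i.e. changes one component's Grundy value g to g ⊕ X where X is the current total.
Heap A: need g' = 4⊕6 = 2. Options: 9−1→G=1, 9−3→G=2, 9−4→G=3, 9−9→G=0. Hits: 1.
Heap B: need g' = 2⊕6 = 4. Options: 18−1→G=3, 18−3→G=1, 18−4→G=0, 18−9→G=4. Hits: 1.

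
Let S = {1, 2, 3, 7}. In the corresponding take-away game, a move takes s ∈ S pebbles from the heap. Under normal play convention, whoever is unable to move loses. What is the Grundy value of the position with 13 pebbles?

G(0) = 0
G(1) = mex{0} = 1
G(2) = mex{1,0} = 2
G(3) = mex{2,1,0} = 3
G(4) = mex{3,2,1} = 0
G(5) = mex{0,3,2} = 1
G(6) = mex{1,0,3} = 2
G(7) = mex{2,1,0,0} = 3
G(8) = mex{3,2,1,1} = 0
G(9) = mex{0,3,2,2} = 1
G(10) = mex{1,0,3,3} = 2
G(11) = mex{2,1,0,0} = 3
G(12) = mex{3,2,1,1} = 0
G(13) = mex{0,3,2,2} = 1

1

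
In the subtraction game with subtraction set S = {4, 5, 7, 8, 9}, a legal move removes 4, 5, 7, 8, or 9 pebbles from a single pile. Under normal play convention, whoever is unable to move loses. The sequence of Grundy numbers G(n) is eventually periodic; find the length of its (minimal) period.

13

G(0) = 0
G(1) = mex{} = 0
G(2) = mex{} = 0
G(3) = mex{} = 0
G(4) = mex{0} = 1
G(5) = mex{0,0} = 1
G(6) = mex{0,0} = 1
G(7) = mex{0,0,0} = 1
G(8) = mex{1,0,0,0} = 2
G(9) = mex{1,1,0,0,0} = 2
G(10) = mex{1,1,0,0,0} = 2
G(11) = mex{1,1,1,0,0} = 2
G(12) = mex{2,1,1,1,0} = 3
G(13) = mex{2,2,1,1,1} = 0
G(14) = mex{2,2,1,1,1} = 0
G(15) = mex{2,2,2,1,1} = 0
G(16) = mex{3,2,2,2,1} = 0
G(17) = mex{0,3,2,2,2} = 1
G(18) = mex{0,0,2,2,2} = 1
G(19) = mex{0,0,3,2,2} = 1
G(20) = mex{0,0,0,3,2} = 1
G(21) = mex{1,0,0,0,3} = 2
G(22) = mex{1,1,0,0,0} = 2
G(23) = mex{1,1,0,0,0} = 2
G(24) = mex{1,1,1,0,0} = 2
G(25) = mex{2,1,1,1,0} = 3
G(26) = mex{2,2,1,1,1} = 0
G(27) = mex{2,2,1,1,1} = 0
G(n+13) = G(n) holds for n = 0,…,8 (a full window of length max(S) = 9), so the sequence is purely periodic with period 13.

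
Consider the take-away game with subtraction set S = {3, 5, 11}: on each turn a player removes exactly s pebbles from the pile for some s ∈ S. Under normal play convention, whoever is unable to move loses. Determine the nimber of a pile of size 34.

0

G(0) = 0
G(1) = mex{} = 0
G(2) = mex{} = 0
G(3) = mex{0} = 1
G(4) = mex{0} = 1
G(5) = mex{0,0} = 1
G(6) = mex{1,0} = 2
G(7) = mex{1,0} = 2
G(8) = mex{1,1} = 0
G(9) = mex{2,1} = 0
G(10) = mex{2,1} = 0
G(11) = mex{0,2,0} = 1
G(12) = mex{0,2,0} = 1
G(13) = mex{0,0,0} = 1
G(14) = mex{1,0,1} = 2
G(15) = mex{1,0,1} = 2
G(16) = mex{1,1,1} = 0
G(17) = mex{2,1,2} = 0
G(18) = mex{2,1,2} = 0
G(19) = mex{0,2,0} = 1
G(20) = mex{0,2,0} = 1
G(21) = mex{0,0,0} = 1
G(22) = mex{1,0,1} = 2
G(23) = mex{1,0,1} = 2
G(24) = mex{1,1,1} = 0
G(25) = mex{2,1,2} = 0
G(26) = mex{2,1,2} = 0
G(27) = mex{0,2,0} = 1
G(28) = mex{0,2,0} = 1
G(29) = mex{0,0,0} = 1
G(30) = mex{1,0,1} = 2
G(31) = mex{1,0,1} = 2
G(32) = mex{1,1,1} = 0
G(33) = mex{2,1,2} = 0
G(34) = mex{2,1,2} = 0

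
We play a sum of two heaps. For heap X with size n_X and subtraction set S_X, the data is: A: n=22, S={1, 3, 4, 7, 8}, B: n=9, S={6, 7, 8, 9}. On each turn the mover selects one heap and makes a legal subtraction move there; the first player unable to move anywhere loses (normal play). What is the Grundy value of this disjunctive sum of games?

1

Heap A, S = {1, 3, 4, 7, 8}:
G(0) = 0
G(1) = mex{0} = 1
G(2) = mex{1} = 0
G(3) = mex{0,0} = 1
G(4) = mex{1,1,0} = 2
G(5) = mex{2,0,1} = 3
G(6) = mex{3,1,0} = 2
G(7) = mex{2,2,1,0} = 3
G(8) = mex{3,3,2,1,0} = 4
G(9) = mex{4,2,3,0,1} = 5
G(10) = mex{5,3,2,1,0} = 4
G(11) = mex{4,4,3,2,1} = 0
G(12) = mex{0,5,4,3,2} = 1
G(13) = mex{1,4,5,2,3} = 0
G(14) = mex{0,0,4,3,2} = 1
G(15) = mex{1,1,0,4,3} = 2
G(16) = mex{2,0,1,5,4} = 3
G(17) = mex{3,1,0,4,5} = 2
G(18) = mex{2,2,1,0,4} = 3
G(19) = mex{3,3,2,1,0} = 4
G(20) = mex{4,2,3,0,1} = 5
G(21) = mex{5,3,2,1,0} = 4
G(22) = mex{4,4,3,2,1} = 0
G_A(22) = 0.
Heap B, S = {6, 7, 8, 9}:
G(0) = 0
G(1) = mex{} = 0
G(2) = mex{} = 0
G(3) = mex{} = 0
G(4) = mex{} = 0
G(5) = mex{} = 0
G(6) = mex{0} = 1
G(7) = mex{0,0} = 1
G(8) = mex{0,0,0} = 1
G(9) = mex{0,0,0,0} = 1
G_B(9) = 1.
Combined Grundy value = 0 ⊕ 1 = 1.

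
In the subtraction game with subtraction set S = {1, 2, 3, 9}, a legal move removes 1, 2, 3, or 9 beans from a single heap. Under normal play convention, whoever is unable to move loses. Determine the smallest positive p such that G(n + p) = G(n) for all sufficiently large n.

G(0) = 0
G(1) = mex{0} = 1
G(2) = mex{1,0} = 2
G(3) = mex{2,1,0} = 3
G(4) = mex{3,2,1} = 0
G(5) = mex{0,3,2} = 1
G(6) = mex{1,0,3} = 2
G(7) = mex{2,1,0} = 3
G(8) = mex{3,2,1} = 0
G(9) = mex{0,3,2,0} = 1
G(10) = mex{1,0,3,1} = 2
G(11) = mex{2,1,0,2} = 3
G(12) = mex{3,2,1,3} = 0
G(13) = mex{0,3,2,0} = 1
G(14) = mex{1,0,3,1} = 2
G(n+4) = G(n) holds for n = 0,…,8 (a full window of length max(S) = 9), so the sequence is purely periodic with period 4.

4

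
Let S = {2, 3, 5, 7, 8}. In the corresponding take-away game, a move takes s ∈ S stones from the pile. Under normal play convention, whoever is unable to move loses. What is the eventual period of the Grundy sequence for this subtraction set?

10

G(0) = 0
G(1) = mex{} = 0
G(2) = mex{0} = 1
G(3) = mex{0,0} = 1
G(4) = mex{1,0} = 2
G(5) = mex{1,1,0} = 2
G(6) = mex{2,1,0} = 3
G(7) = mex{2,2,1,0} = 3
G(8) = mex{3,2,1,0,0} = 4
G(9) = mex{3,3,2,1,0} = 4
G(10) = mex{4,3,2,1,1} = 0
G(11) = mex{4,4,3,2,1} = 0
G(12) = mex{0,4,3,2,2} = 1
G(13) = mex{0,0,4,3,2} = 1
G(14) = mex{1,0,4,3,3} = 2
G(15) = mex{1,1,0,4,3} = 2
G(16) = mex{2,1,0,4,4} = 3
G(17) = mex{2,2,1,0,4} = 3
G(18) = mex{3,2,1,0,0} = 4
G(19) = mex{3,3,2,1,0} = 4
G(20) = mex{4,3,2,1,1} = 0
G(21) = mex{4,4,3,2,1} = 0
G(n+10) = G(n) holds for n = 0,…,7 (a full window of length max(S) = 8), so the sequence is purely periodic with period 10.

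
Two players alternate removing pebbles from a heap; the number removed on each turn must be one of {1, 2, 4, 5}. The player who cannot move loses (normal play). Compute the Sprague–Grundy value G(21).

0

n :  0  1  2  3  4  5  6  7  8  9 10 11 12 13 14 15 16 17 18 19 20 21
G :  0  1  2  0  1  2  0  1  2  0  1  2  0  1  2  0  1  2  0  1  2  0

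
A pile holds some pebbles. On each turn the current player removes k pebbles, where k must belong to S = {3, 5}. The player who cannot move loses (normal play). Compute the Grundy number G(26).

G(0) = 0
G(1) = mex{} = 0
G(2) = mex{} = 0
G(3) = mex{0} = 1
G(4) = mex{0} = 1
G(5) = mex{0,0} = 1
G(6) = mex{1,0} = 2
G(7) = mex{1,0} = 2
G(8) = mex{1,1} = 0
G(9) = mex{2,1} = 0
G(10) = mex{2,1} = 0
G(11) = mex{0,2} = 1
G(12) = mex{0,2} = 1
G(13) = mex{0,0} = 1
G(14) = mex{1,0} = 2
G(15) = mex{1,0} = 2
G(16) = mex{1,1} = 0
G(17) = mex{2,1} = 0
G(18) = mex{2,1} = 0
G(19) = mex{0,2} = 1
G(20) = mex{0,2} = 1
G(21) = mex{0,0} = 1
G(22) = mex{1,0} = 2
G(23) = mex{1,0} = 2
G(24) = mex{1,1} = 0
G(25) = mex{2,1} = 0
G(26) = mex{2,1} = 0

0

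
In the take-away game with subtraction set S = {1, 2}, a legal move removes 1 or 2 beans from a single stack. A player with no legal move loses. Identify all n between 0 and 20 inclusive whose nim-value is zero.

G(0) = 0
G(1) = mex{0} = 1
G(2) = mex{1,0} = 2
G(3) = mex{2,1} = 0
G(4) = mex{0,2} = 1
G(5) = mex{1,0} = 2
G(6) = mex{2,1} = 0
G(7) = mex{0,2} = 1
G(8) = mex{1,0} = 2
G(9) = mex{2,1} = 0
G(10) = mex{0,2} = 1
G(11) = mex{1,0} = 2
G(12) = mex{2,1} = 0
G(13) = mex{0,2} = 1
G(14) = mex{1,0} = 2
G(15) = mex{2,1} = 0
G(16) = mex{0,2} = 1
G(17) = mex{1,0} = 2
G(18) = mex{2,1} = 0
G(19) = mex{0,2} = 1
G(20) = mex{1,0} = 2
P-positions are exactly the n with G(n) = 0.

0, 3, 6, 9, 12, 15, 18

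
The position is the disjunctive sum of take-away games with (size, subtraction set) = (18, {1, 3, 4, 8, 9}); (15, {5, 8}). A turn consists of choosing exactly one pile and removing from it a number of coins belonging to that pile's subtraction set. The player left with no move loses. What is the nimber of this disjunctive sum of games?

2

Pile A, S = {1, 3, 4, 8, 9}:
n :  0  1  2  3  4  5  6  7  8  9 10 11 12 13 14 15 16 17 18
G :  0  1  0  1  2  3  2  0  1  4  3  2  0  1  0  1  2  3  2
G_A(18) = 2.
Pile B, S = {5, 8}:
G(0) = 0
G(1) = mex{} = 0
G(2) = mex{} = 0
G(3) = mex{} = 0
G(4) = mex{} = 0
G(5) = mex{0} = 1
G(6) = mex{0} = 1
G(7) = mex{0} = 1
G(8) = mex{0,0} = 1
G(9) = mex{0,0} = 1
G(10) = mex{1,0} = 2
G(11) = mex{1,0} = 2
G(12) = mex{1,0} = 2
G(13) = mex{1,1} = 0
G(14) = mex{1,1} = 0
G(15) = mex{2,1} = 0
G_B(15) = 0.
Combined Grundy value = 2 ⊕ 0 = 2.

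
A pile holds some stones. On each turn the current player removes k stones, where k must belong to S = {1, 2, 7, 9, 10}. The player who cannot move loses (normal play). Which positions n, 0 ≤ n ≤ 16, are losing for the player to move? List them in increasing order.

G(0) = 0
G(1) = mex{0} = 1
G(2) = mex{1,0} = 2
G(3) = mex{2,1} = 0
G(4) = mex{0,2} = 1
G(5) = mex{1,0} = 2
G(6) = mex{2,1} = 0
G(7) = mex{0,2,0} = 1
G(8) = mex{1,0,1} = 2
G(9) = mex{2,1,2,0} = 3
G(10) = mex{3,2,0,1,0} = 4
G(11) = mex{4,3,1,2,1} = 0
G(12) = mex{0,4,2,0,2} = 1
G(13) = mex{1,0,0,1,0} = 2
G(14) = mex{2,1,1,2,1} = 0
G(15) = mex{0,2,2,0,2} = 1
G(16) = mex{1,0,3,1,0} = 2
P-positions are exactly the n with G(n) = 0.

0, 3, 6, 11, 14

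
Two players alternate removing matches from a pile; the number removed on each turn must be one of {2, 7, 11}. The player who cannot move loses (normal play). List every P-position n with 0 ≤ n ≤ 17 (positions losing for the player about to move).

G(0) = 0
G(1) = mex{} = 0
G(2) = mex{0} = 1
G(3) = mex{0} = 1
G(4) = mex{1} = 0
G(5) = mex{1} = 0
G(6) = mex{0} = 1
G(7) = mex{0,0} = 1
G(8) = mex{1,0} = 2
G(9) = mex{1,1} = 0
G(10) = mex{2,1} = 0
G(11) = mex{0,0,0} = 1
G(12) = mex{0,0,0} = 1
G(13) = mex{1,1,1} = 0
G(14) = mex{1,1,1} = 0
G(15) = mex{0,2,0} = 1
G(16) = mex{0,0,0} = 1
G(17) = mex{1,0,1} = 2
P-positions are exactly the n with G(n) = 0.

0, 1, 4, 5, 9, 10, 13, 14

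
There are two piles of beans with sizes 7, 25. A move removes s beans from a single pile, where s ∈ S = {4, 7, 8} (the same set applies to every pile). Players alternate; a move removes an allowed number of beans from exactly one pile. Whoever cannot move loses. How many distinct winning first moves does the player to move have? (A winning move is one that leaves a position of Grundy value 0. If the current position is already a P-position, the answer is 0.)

All piles use S = {4, 7, 8}:
G(0) = 0
G(1) = mex{} = 0
G(2) = mex{} = 0
G(3) = mex{} = 0
G(4) = mex{0} = 1
G(5) = mex{0} = 1
G(6) = mex{0} = 1
G(7) = mex{0,0} = 1
G(8) = mex{1,0,0} = 2
G(9) = mex{1,0,0} = 2
G(10) = mex{1,0,0} = 2
G(11) = mex{1,1,0} = 2
G(12) = mex{2,1,1} = 0
G(13) = mex{2,1,1} = 0
G(14) = mex{2,1,1} = 0
G(15) = mex{2,2,1} = 0
G(16) = mex{0,2,2} = 1
G(17) = mex{0,2,2} = 1
G(18) = mex{0,2,2} = 1
G(19) = mex{0,0,2} = 1
G(20) = mex{1,0,0} = 2
G(21) = mex{1,0,0} = 2
G(22) = mex{1,0,0} = 2
G(23) = mex{1,1,0} = 2
G(24) = mex{2,1,1} = 0
G(25) = mex{2,1,1} = 0
Pile A: G(7) = 1.
Pile B: G(25) = 0.
Combined Grundy value = 1 ⊕ 0 = 1.
A winning move leaves total XOR = 0, i.e. changes one component's Grundy value g to g ⊕ X where X is the current total.
Pile A: need g' = 1⊕1 = 0. Options: 7−4→G=0, 7−7→G=0. Hits: 2.
Pile B: need g' = 0⊕1 = 1. Options: 25−4→G=2, 25−7→G=1, 25−8→G=1. Hits: 2.

4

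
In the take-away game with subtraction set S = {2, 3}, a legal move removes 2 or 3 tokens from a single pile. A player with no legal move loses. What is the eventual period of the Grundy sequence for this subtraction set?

5

G(0) = 0
G(1) = mex{} = 0
G(2) = mex{0} = 1
G(3) = mex{0,0} = 1
G(4) = mex{1,0} = 2
G(5) = mex{1,1} = 0
G(6) = mex{2,1} = 0
G(7) = mex{0,2} = 1
G(8) = mex{0,0} = 1
G(9) = mex{1,0} = 2
G(10) = mex{1,1} = 0
G(11) = mex{2,1} = 0
G(12) = mex{0,2} = 1
G(13) = mex{0,0} = 1
G(14) = mex{1,0} = 2
G(n+5) = G(n) holds for n = 0,…,2 (a full window of length max(S) = 3), so the sequence is purely periodic with period 5.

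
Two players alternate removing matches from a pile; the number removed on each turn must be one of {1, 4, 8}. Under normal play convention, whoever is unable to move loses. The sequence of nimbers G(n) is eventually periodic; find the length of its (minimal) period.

12

n :  0  1  2  3  4  5  6  7  8  9 10 11 12 13 14 15 16 17 18 19 20 21 22 23 24 25
G :  0  1  0  1  2  0  1  0  1  2  3  2  0  1  0  1  2  0  1  0  1  2  3  2  0  1
G(n+12) = G(n) holds for n = 0,…,7 (a full window of length max(S) = 8), so the sequence is purely periodic with period 12.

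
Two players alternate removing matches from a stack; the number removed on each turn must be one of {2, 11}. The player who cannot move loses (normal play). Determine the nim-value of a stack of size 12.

2

G(0) = 0
G(1) = mex{} = 0
G(2) = mex{0} = 1
G(3) = mex{0} = 1
G(4) = mex{1} = 0
G(5) = mex{1} = 0
G(6) = mex{0} = 1
G(7) = mex{0} = 1
G(8) = mex{1} = 0
G(9) = mex{1} = 0
G(10) = mex{0} = 1
G(11) = mex{0,0} = 1
G(12) = mex{1,0} = 2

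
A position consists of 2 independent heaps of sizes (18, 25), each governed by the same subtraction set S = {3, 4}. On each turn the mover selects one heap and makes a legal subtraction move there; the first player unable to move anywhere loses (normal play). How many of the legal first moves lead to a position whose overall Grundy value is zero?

0

All heaps use S = {3, 4}:
n :  0  1  2  3  4  5  6  7  8  9 10 11 12 13 14 15 16 17 18 19 20 21 22 23 24 25
G :  0  0  0  1  1  1  2  0  0  0  1  1  1  2  0  0  0  1  1  1  2  0  0  0  1  1
Heap A: G(18) = 1.
Heap B: G(25) = 1.
Combined Grundy value = 1 ⊕ 1 = 0.
A winning move leaves total XOR = 0, i.e. changes one component's Grundy value g to g ⊕ X where X is the current total.
Heap A: target g' = 1⊕0 = 1, but every legal move changes the Grundy value (mex property), so 0 moves.
Heap B: target g' = 1⊕0 = 1, but every legal move changes the Grundy value (mex property), so 0 moves.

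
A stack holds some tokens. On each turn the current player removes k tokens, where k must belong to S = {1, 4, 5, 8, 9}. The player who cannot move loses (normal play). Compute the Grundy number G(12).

0

G(0) = 0
G(1) = mex{0} = 1
G(2) = mex{1} = 0
G(3) = mex{0} = 1
G(4) = mex{1,0} = 2
G(5) = mex{2,1,0} = 3
G(6) = mex{3,0,1} = 2
G(7) = mex{2,1,0} = 3
G(8) = mex{3,2,1,0} = 4
G(9) = mex{4,3,2,1,0} = 5
G(10) = mex{5,2,3,0,1} = 4
G(11) = mex{4,3,2,1,0} = 5
G(12) = mex{5,4,3,2,1} = 0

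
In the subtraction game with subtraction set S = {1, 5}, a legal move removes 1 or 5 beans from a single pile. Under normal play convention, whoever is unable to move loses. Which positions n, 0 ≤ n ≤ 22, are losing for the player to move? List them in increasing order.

G(0) = 0
G(1) = mex{0} = 1
G(2) = mex{1} = 0
G(3) = mex{0} = 1
G(4) = mex{1} = 0
G(5) = mex{0,0} = 1
G(6) = mex{1,1} = 0
G(7) = mex{0,0} = 1
G(8) = mex{1,1} = 0
G(9) = mex{0,0} = 1
G(10) = mex{1,1} = 0
G(11) = mex{0,0} = 1
G(12) = mex{1,1} = 0
G(13) = mex{0,0} = 1
G(14) = mex{1,1} = 0
G(15) = mex{0,0} = 1
G(16) = mex{1,1} = 0
G(17) = mex{0,0} = 1
G(18) = mex{1,1} = 0
G(19) = mex{0,0} = 1
G(20) = mex{1,1} = 0
G(21) = mex{0,0} = 1
G(22) = mex{1,1} = 0
P-positions are exactly the n with G(n) = 0.

0, 2, 4, 6, 8, 10, 12, 14, 16, 18, 20, 22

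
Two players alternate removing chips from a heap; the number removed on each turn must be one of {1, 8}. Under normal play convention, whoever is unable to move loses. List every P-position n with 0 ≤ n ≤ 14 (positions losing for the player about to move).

G(0) = 0
G(1) = mex{0} = 1
G(2) = mex{1} = 0
G(3) = mex{0} = 1
G(4) = mex{1} = 0
G(5) = mex{0} = 1
G(6) = mex{1} = 0
G(7) = mex{0} = 1
G(8) = mex{1,0} = 2
G(9) = mex{2,1} = 0
G(10) = mex{0,0} = 1
G(11) = mex{1,1} = 0
G(12) = mex{0,0} = 1
G(13) = mex{1,1} = 0
G(14) = mex{0,0} = 1
P-positions are exactly the n with G(n) = 0.

0, 2, 4, 6, 9, 11, 13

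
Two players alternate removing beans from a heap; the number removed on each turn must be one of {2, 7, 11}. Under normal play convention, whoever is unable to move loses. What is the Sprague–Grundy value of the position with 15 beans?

1

G(0) = 0
G(1) = mex{} = 0
G(2) = mex{0} = 1
G(3) = mex{0} = 1
G(4) = mex{1} = 0
G(5) = mex{1} = 0
G(6) = mex{0} = 1
G(7) = mex{0,0} = 1
G(8) = mex{1,0} = 2
G(9) = mex{1,1} = 0
G(10) = mex{2,1} = 0
G(11) = mex{0,0,0} = 1
G(12) = mex{0,0,0} = 1
G(13) = mex{1,1,1} = 0
G(14) = mex{1,1,1} = 0
G(15) = mex{0,2,0} = 1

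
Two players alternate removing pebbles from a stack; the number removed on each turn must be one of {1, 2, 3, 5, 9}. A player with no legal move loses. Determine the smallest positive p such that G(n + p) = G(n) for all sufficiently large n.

4

G(0) = 0
G(1) = mex{0} = 1
G(2) = mex{1,0} = 2
G(3) = mex{2,1,0} = 3
G(4) = mex{3,2,1} = 0
G(5) = mex{0,3,2,0} = 1
G(6) = mex{1,0,3,1} = 2
G(7) = mex{2,1,0,2} = 3
G(8) = mex{3,2,1,3} = 0
G(9) = mex{0,3,2,0,0} = 1
G(10) = mex{1,0,3,1,1} = 2
G(11) = mex{2,1,0,2,2} = 3
G(12) = mex{3,2,1,3,3} = 0
G(13) = mex{0,3,2,0,0} = 1
G(14) = mex{1,0,3,1,1} = 2
G(n+4) = G(n) holds for n = 0,…,8 (a full window of length max(S) = 9), so the sequence is purely periodic with period 4.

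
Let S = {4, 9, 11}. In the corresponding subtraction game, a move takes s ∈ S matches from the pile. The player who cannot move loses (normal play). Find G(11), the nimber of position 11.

G(0) = 0
G(1) = mex{} = 0
G(2) = mex{} = 0
G(3) = mex{} = 0
G(4) = mex{0} = 1
G(5) = mex{0} = 1
G(6) = mex{0} = 1
G(7) = mex{0} = 1
G(8) = mex{1} = 0
G(9) = mex{1,0} = 2
G(10) = mex{1,0} = 2
G(11) = mex{1,0,0} = 2

2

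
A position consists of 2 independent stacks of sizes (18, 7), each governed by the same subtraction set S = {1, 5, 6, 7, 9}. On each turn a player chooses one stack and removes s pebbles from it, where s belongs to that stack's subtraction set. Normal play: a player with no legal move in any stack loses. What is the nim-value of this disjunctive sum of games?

1

All stacks use S = {1, 5, 6, 7, 9}:
G(0) = 0
G(1) = mex{0} = 1
G(2) = mex{1} = 0
G(3) = mex{0} = 1
G(4) = mex{1} = 0
G(5) = mex{0,0} = 1
G(6) = mex{1,1,0} = 2
G(7) = mex{2,0,1,0} = 3
G(8) = mex{3,1,0,1} = 2
G(9) = mex{2,0,1,0,0} = 3
G(10) = mex{3,1,0,1,1} = 2
G(11) = mex{2,2,1,0,0} = 3
G(12) = mex{3,3,2,1,1} = 0
G(13) = mex{0,2,3,2,0} = 1
G(14) = mex{1,3,2,3,1} = 0
G(15) = mex{0,2,3,2,2} = 1
G(16) = mex{1,3,2,3,3} = 0
G(17) = mex{0,0,3,2,2} = 1
G(18) = mex{1,1,0,3,3} = 2
Stack A: G(18) = 2.
Stack B: G(7) = 3.
Combined Grundy value = 2 ⊕ 3 = 1.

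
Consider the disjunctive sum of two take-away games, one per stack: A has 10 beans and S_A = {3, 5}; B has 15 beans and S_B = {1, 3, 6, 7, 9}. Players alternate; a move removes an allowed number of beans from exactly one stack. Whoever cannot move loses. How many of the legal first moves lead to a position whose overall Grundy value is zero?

3

Stack A, S = {3, 5}:
n :  0  1  2  3  4  5  6  7  8  9 10
G :  0  0  0  1  1  1  2  2  0  0  0
G_A(10) = 0.
Stack B, S = {1, 3, 6, 7, 9}:
G(0) = 0
G(1) = mex{0} = 1
G(2) = mex{1} = 0
G(3) = mex{0,0} = 1
G(4) = mex{1,1} = 0
G(5) = mex{0,0} = 1
G(6) = mex{1,1,0} = 2
G(7) = mex{2,0,1,0} = 3
G(8) = mex{3,1,0,1} = 2
G(9) = mex{2,2,1,0,0} = 3
G(10) = mex{3,3,0,1,1} = 2
G(11) = mex{2,2,1,0,0} = 3
G(12) = mex{3,3,2,1,1} = 0
G(13) = mex{0,2,3,2,0} = 1
G(14) = mex{1,3,2,3,1} = 0
G(15) = mex{0,0,3,2,2} = 1
G_B(15) = 1.
Combined Grundy value = 0 ⊕ 1 = 1.
A winning move leaves total XOR = 0, i.e. changes one component's Grundy value g to g ⊕ X where X is the current total.
Stack A: need g' = 0⊕1 = 1. Options: 10−3→G=2, 10−5→G=1. Hits: 1.
Stack B: need g' = 1⊕1 = 0. Options: 15−1→G=0, 15−3→G=0, 15−6→G=3, 15−7→G=2, 15−9→G=2. Hits: 2.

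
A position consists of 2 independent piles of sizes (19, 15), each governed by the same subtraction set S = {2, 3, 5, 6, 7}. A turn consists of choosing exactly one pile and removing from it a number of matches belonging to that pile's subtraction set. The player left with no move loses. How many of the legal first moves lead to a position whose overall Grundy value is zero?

All piles use S = {2, 3, 5, 6, 7}:
n :  0  1  2  3  4  5  6  7  8  9 10 11 12 13 14 15 16 17 18 19
G :  0  0  1  1  2  2  3  3  4  0  0  1  1  2  2  3  3  4  0  0
Pile A: G(19) = 0.
Pile B: G(15) = 3.
Combined Grundy value = 0 ⊕ 3 = 3.
A winning move leaves total XOR = 0, i.e. changes one component's Grundy value g to g ⊕ X where X is the current total.
Pile A: need g' = 0⊕3 = 3. Options: 19−2→G=4, 19−3→G=3, 19−5→G=2, 19−6→G=2, 19−7→G=1. Hits: 1.
Pile B: need g' = 3⊕3 = 0. Options: 15−2→G=2, 15−3→G=1, 15−5→G=0, 15−6→G=0, 15−7→G=4. Hits: 2.

3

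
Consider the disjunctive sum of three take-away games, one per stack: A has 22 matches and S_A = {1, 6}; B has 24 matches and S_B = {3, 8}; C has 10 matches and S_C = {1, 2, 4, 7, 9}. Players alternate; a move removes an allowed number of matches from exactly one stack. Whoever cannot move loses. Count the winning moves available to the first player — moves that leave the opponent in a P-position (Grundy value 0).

Stack A, S = {1, 6}:
G(0) = 0
G(1) = mex{0} = 1
G(2) = mex{1} = 0
G(3) = mex{0} = 1
G(4) = mex{1} = 0
G(5) = mex{0} = 1
G(6) = mex{1,0} = 2
G(7) = mex{2,1} = 0
G(8) = mex{0,0} = 1
G(9) = mex{1,1} = 0
G(10) = mex{0,0} = 1
G(11) = mex{1,1} = 0
G(12) = mex{0,2} = 1
G(13) = mex{1,0} = 2
G(14) = mex{2,1} = 0
G(15) = mex{0,0} = 1
G(16) = mex{1,1} = 0
G(17) = mex{0,0} = 1
G(18) = mex{1,1} = 0
G(19) = mex{0,2} = 1
G(20) = mex{1,0} = 2
G(21) = mex{2,1} = 0
G(22) = mex{0,0} = 1
G_A(22) = 1.
Stack B, S = {3, 8}:
G(0) = 0
G(1) = mex{} = 0
G(2) = mex{} = 0
G(3) = mex{0} = 1
G(4) = mex{0} = 1
G(5) = mex{0} = 1
G(6) = mex{1} = 0
G(7) = mex{1} = 0
G(8) = mex{1,0} = 2
G(9) = mex{0,0} = 1
G(10) = mex{0,0} = 1
G(11) = mex{2,1} = 0
G(12) = mex{1,1} = 0
G(13) = mex{1,1} = 0
G(14) = mex{0,0} = 1
G(15) = mex{0,0} = 1
G(16) = mex{0,2} = 1
G(17) = mex{1,1} = 0
G(18) = mex{1,1} = 0
G(19) = mex{1,0} = 2
G(20) = mex{0,0} = 1
G(21) = mex{0,0} = 1
G(22) = mex{2,1} = 0
G(23) = mex{1,1} = 0
G(24) = mex{1,1} = 0
G_B(24) = 0.
Stack C, S = {1, 2, 4, 7, 9}:
n :  0  1  2  3  4  5  6  7  8  9 10
G :  0  1  2  0  1  2  0  1  2  3  4
G_C(10) = 4.
Combined Grundy value = 1 ⊕ 0 ⊕ 4 = 5.
A winning move leaves total XOR = 0, i.e. changes one component's Grundy value g to g ⊕ X where X is the current total.
Stack A: need g' = 1⊕5 = 4. Options: 22−1→G=0, 22−6→G=0. Hits: 0.
Stack B: need g' = 0⊕5 = 5. Options: 24−3→G=1, 24−8→G=1. Hits: 0.
Stack C: need g' = 4⊕5 = 1. Options: 10−1→G=3, 10−2→G=2, 10−4→G=0, 10−7→G=0, 10−9→G=1. Hits: 1.

1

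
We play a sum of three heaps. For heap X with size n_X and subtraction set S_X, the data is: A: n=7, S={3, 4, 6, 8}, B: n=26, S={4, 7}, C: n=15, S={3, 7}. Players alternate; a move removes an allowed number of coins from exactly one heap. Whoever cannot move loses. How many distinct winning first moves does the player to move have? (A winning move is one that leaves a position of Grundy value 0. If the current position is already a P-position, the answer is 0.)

1

Heap A, S = {3, 4, 6, 8}:
n : 0 1 2 3 4 5 6 7
G : 0 0 0 1 1 1 2 2
G_A(7) = 2.
Heap B, S = {4, 7}:
G(0) = 0
G(1) = mex{} = 0
G(2) = mex{} = 0
G(3) = mex{} = 0
G(4) = mex{0} = 1
G(5) = mex{0} = 1
G(6) = mex{0} = 1
G(7) = mex{0,0} = 1
G(8) = mex{1,0} = 2
G(9) = mex{1,0} = 2
G(10) = mex{1,0} = 2
G(11) = mex{1,1} = 0
G(12) = mex{2,1} = 0
G(13) = mex{2,1} = 0
G(14) = mex{2,1} = 0
G(15) = mex{0,2} = 1
G(16) = mex{0,2} = 1
G(17) = mex{0,2} = 1
G(18) = mex{0,0} = 1
G(19) = mex{1,0} = 2
G(20) = mex{1,0} = 2
G(21) = mex{1,0} = 2
G(22) = mex{1,1} = 0
G(23) = mex{2,1} = 0
G(24) = mex{2,1} = 0
G(25) = mex{2,1} = 0
G(26) = mex{0,2} = 1
G_B(26) = 1.
Heap C, S = {3, 7}:
n :  0  1  2  3  4  5  6  7  8  9 10 11 12 13 14 15
G :  0  0  0  1  1  1  0  2  2  1  0  0  0  1  1  1
G_C(15) = 1.
Combined Grundy value = 2 ⊕ 1 ⊕ 1 = 2.
A winning move leaves total XOR = 0, i.e. changes one component's Grundy value g to g ⊕ X where X is the current total.
Heap A: need g' = 2⊕2 = 0. Options: 7−3→G=1, 7−4→G=1, 7−6→G=0. Hits: 1.
Heap B: need g' = 1⊕2 = 3. Options: 26−4→G=0, 26−7→G=2. Hits: 0.
Heap C: need g' = 1⊕2 = 3. Options: 15−3→G=0, 15−7→G=2. Hits: 0.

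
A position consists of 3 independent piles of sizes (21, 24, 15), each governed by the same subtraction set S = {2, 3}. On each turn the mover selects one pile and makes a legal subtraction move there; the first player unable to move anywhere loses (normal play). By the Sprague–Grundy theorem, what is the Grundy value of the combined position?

All piles use S = {2, 3}:
n :  0  1  2  3  4  5  6  7  8  9 10 11 12 13 14 15 16 17 18 19 20 21 22 23 24
G :  0  0  1  1  2  0  0  1  1  2  0  0  1  1  2  0  0  1  1  2  0  0  1  1  2
Pile A: G(21) = 0.
Pile B: G(24) = 2.
Pile C: G(15) = 0.
Combined Grundy value = 0 ⊕ 2 ⊕ 0 = 2.

2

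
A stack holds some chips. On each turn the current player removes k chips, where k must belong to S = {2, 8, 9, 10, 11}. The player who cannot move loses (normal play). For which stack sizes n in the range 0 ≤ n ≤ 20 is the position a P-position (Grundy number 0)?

0, 1, 4, 5, 17, 18

n :  0  1  2  3  4  5  6  7  8  9 10 11 12 13 14 15 16 17 18 19 20
G :  0  0  1  1  0  0  1  1  2  2  3  3  2  2  3  3  4  0  0  1  1
P-positions are exactly the n with G(n) = 0.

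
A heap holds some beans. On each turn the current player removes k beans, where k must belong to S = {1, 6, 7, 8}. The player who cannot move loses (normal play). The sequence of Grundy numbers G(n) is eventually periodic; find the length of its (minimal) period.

13

n :  0  1  2  3  4  5  6  7  8  9 10 11 12 13 14 15 16 17 18 19 20 21 22 23 24 25 26 27
G :  0  1  0  1  0  1  2  3  2  3  2  3  4  0  1  0  1  0  1  2  3  2  3  2  3  4  0  1
G(n+13) = G(n) holds for n = 0,…,7 (a full window of length max(S) = 8), so the sequence is purely periodic with period 13.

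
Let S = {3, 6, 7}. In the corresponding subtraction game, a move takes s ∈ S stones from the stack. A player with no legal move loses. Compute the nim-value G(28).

2

G(0) = 0
G(1) = mex{} = 0
G(2) = mex{} = 0
G(3) = mex{0} = 1
G(4) = mex{0} = 1
G(5) = mex{0} = 1
G(6) = mex{1,0} = 2
G(7) = mex{1,0,0} = 2
G(8) = mex{1,0,0} = 2
G(9) = mex{2,1,0} = 3
G(10) = mex{2,1,1} = 0
G(11) = mex{2,1,1} = 0
G(12) = mex{3,2,1} = 0
G(13) = mex{0,2,2} = 1
G(14) = mex{0,2,2} = 1
G(15) = mex{0,3,2} = 1
G(16) = mex{1,0,3} = 2
G(17) = mex{1,0,0} = 2
G(18) = mex{1,0,0} = 2
G(19) = mex{2,1,0} = 3
G(20) = mex{2,1,1} = 0
G(21) = mex{2,1,1} = 0
G(22) = mex{3,2,1} = 0
G(23) = mex{0,2,2} = 1
G(24) = mex{0,2,2} = 1
G(25) = mex{0,3,2} = 1
G(26) = mex{1,0,3} = 2
G(27) = mex{1,0,0} = 2
G(28) = mex{1,0,0} = 2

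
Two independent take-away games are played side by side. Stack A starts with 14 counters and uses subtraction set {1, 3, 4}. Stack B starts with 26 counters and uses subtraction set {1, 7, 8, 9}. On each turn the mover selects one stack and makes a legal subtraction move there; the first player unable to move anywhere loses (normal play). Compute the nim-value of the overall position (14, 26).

Stack A, S = {1, 3, 4}:
n :  0  1  2  3  4  5  6  7  8  9 10 11 12 13 14
G :  0  1  0  1  2  3  2  0  1  0  1  2  3  2  0
G_A(14) = 0.
Stack B, S = {1, 7, 8, 9}:
n :  0  1  2  3  4  5  6  7  8  9 10 11 12 13 14 15 16 17 18 19 20 21 22 23 24 25 26
G :  0  1  0  1  0  1  0  1  2  3  2  3  2  3  2  3  0  1  0  1  0  1  0  1  2  3  2
G_B(26) = 2.
Combined Grundy value = 0 ⊕ 2 = 2.

2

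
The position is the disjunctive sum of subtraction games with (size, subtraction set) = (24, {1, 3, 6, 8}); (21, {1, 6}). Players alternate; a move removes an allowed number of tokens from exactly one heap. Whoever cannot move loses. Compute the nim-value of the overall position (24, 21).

Heap A, S = {1, 3, 6, 8}:
n :  0  1  2  3  4  5  6  7  8  9 10 11 12 13 14 15 16 17 18 19 20 21 22 23 24
G :  0  1  0  1  0  1  2  3  2  0  1  0  1  0  1  2  3  2  0  1  0  1  0  1  2
G_A(24) = 2.
Heap B, S = {1, 6}:
n :  0  1  2  3  4  5  6  7  8  9 10 11 12 13 14 15 16 17 18 19 20 21
G :  0  1  0  1  0  1  2  0  1  0  1  0  1  2  0  1  0  1  0  1  2  0
G_B(21) = 0.
Combined Grundy value = 2 ⊕ 0 = 2.

2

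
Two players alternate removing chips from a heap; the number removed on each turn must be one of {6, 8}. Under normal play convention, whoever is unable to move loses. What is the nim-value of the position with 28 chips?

G(0) = 0
G(1) = mex{} = 0
G(2) = mex{} = 0
G(3) = mex{} = 0
G(4) = mex{} = 0
G(5) = mex{} = 0
G(6) = mex{0} = 1
G(7) = mex{0} = 1
G(8) = mex{0,0} = 1
G(9) = mex{0,0} = 1
G(10) = mex{0,0} = 1
G(11) = mex{0,0} = 1
G(12) = mex{1,0} = 2
G(13) = mex{1,0} = 2
G(14) = mex{1,1} = 0
G(15) = mex{1,1} = 0
G(16) = mex{1,1} = 0
G(17) = mex{1,1} = 0
G(18) = mex{2,1} = 0
G(19) = mex{2,1} = 0
G(20) = mex{0,2} = 1
G(21) = mex{0,2} = 1
G(22) = mex{0,0} = 1
G(23) = mex{0,0} = 1
G(24) = mex{0,0} = 1
G(25) = mex{0,0} = 1
G(26) = mex{1,0} = 2
G(27) = mex{1,0} = 2
G(28) = mex{1,1} = 0

0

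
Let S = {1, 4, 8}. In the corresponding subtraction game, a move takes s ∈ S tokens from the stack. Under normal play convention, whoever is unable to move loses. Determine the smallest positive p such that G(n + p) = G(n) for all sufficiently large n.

12

n :  0  1  2  3  4  5  6  7  8  9 10 11 12 13 14 15 16 17 18 19 20 21 22 23 24 25
G :  0  1  0  1  2  0  1  0  1  2  3  2  0  1  0  1  2  0  1  0  1  2  3  2  0  1
G(n+12) = G(n) holds for n = 0,…,7 (a full window of length max(S) = 8), so the sequence is purely periodic with period 12.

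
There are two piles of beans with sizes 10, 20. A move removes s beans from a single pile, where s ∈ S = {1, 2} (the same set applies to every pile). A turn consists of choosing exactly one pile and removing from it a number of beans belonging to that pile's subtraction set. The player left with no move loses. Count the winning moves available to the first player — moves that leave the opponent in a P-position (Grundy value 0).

All piles use S = {1, 2}:
G(0) = 0
G(1) = mex{0} = 1
G(2) = mex{1,0} = 2
G(3) = mex{2,1} = 0
G(4) = mex{0,2} = 1
G(5) = mex{1,0} = 2
G(6) = mex{2,1} = 0
G(7) = mex{0,2} = 1
G(8) = mex{1,0} = 2
G(9) = mex{2,1} = 0
G(10) = mex{0,2} = 1
G(11) = mex{1,0} = 2
G(12) = mex{2,1} = 0
G(13) = mex{0,2} = 1
G(14) = mex{1,0} = 2
G(15) = mex{2,1} = 0
G(16) = mex{0,2} = 1
G(17) = mex{1,0} = 2
G(18) = mex{2,1} = 0
G(19) = mex{0,2} = 1
G(20) = mex{1,0} = 2
Pile A: G(10) = 1.
Pile B: G(20) = 2.
Combined Grundy value = 1 ⊕ 2 = 3.
A winning move leaves total XOR = 0, i.e. changes one component's Grundy value g to g ⊕ X where X is the current total.
Pile A: need g' = 1⊕3 = 2. Options: 10−1→G=0, 10−2→G=2. Hits: 1.
Pile B: need g' = 2⊕3 = 1. Options: 20−1→G=1, 20−2→G=0. Hits: 1.

2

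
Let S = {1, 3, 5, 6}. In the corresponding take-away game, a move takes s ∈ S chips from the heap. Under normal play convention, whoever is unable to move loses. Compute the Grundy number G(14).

G(0) = 0
G(1) = mex{0} = 1
G(2) = mex{1} = 0
G(3) = mex{0,0} = 1
G(4) = mex{1,1} = 0
G(5) = mex{0,0,0} = 1
G(6) = mex{1,1,1,0} = 2
G(7) = mex{2,0,0,1} = 3
G(8) = mex{3,1,1,0} = 2
G(9) = mex{2,2,0,1} = 3
G(10) = mex{3,3,1,0} = 2
G(11) = mex{2,2,2,1} = 0
G(12) = mex{0,3,3,2} = 1
G(13) = mex{1,2,2,3} = 0
G(14) = mex{0,0,3,2} = 1

1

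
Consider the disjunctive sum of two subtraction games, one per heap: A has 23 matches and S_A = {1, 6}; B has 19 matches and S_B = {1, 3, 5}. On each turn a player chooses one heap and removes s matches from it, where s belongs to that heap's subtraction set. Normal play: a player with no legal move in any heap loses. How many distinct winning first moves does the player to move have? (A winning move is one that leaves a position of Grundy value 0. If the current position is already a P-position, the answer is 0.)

5

Heap A, S = {1, 6}:
G(0) = 0
G(1) = mex{0} = 1
G(2) = mex{1} = 0
G(3) = mex{0} = 1
G(4) = mex{1} = 0
G(5) = mex{0} = 1
G(6) = mex{1,0} = 2
G(7) = mex{2,1} = 0
G(8) = mex{0,0} = 1
G(9) = mex{1,1} = 0
G(10) = mex{0,0} = 1
G(11) = mex{1,1} = 0
G(12) = mex{0,2} = 1
G(13) = mex{1,0} = 2
G(14) = mex{2,1} = 0
G(15) = mex{0,0} = 1
G(16) = mex{1,1} = 0
G(17) = mex{0,0} = 1
G(18) = mex{1,1} = 0
G(19) = mex{0,2} = 1
G(20) = mex{1,0} = 2
G(21) = mex{2,1} = 0
G(22) = mex{0,0} = 1
G(23) = mex{1,1} = 0
G_A(23) = 0.
Heap B, S = {1, 3, 5}:
G(0) = 0
G(1) = mex{0} = 1
G(2) = mex{1} = 0
G(3) = mex{0,0} = 1
G(4) = mex{1,1} = 0
G(5) = mex{0,0,0} = 1
G(6) = mex{1,1,1} = 0
G(7) = mex{0,0,0} = 1
G(8) = mex{1,1,1} = 0
G(9) = mex{0,0,0} = 1
G(10) = mex{1,1,1} = 0
G(11) = mex{0,0,0} = 1
G(12) = mex{1,1,1} = 0
G(13) = mex{0,0,0} = 1
G(14) = mex{1,1,1} = 0
G(15) = mex{0,0,0} = 1
G(16) = mex{1,1,1} = 0
G(17) = mex{0,0,0} = 1
G(18) = mex{1,1,1} = 0
G(19) = mex{0,0,0} = 1
G_B(19) = 1.
Combined Grundy value = 0 ⊕ 1 = 1.
A winning move leaves total XOR = 0, i.e. changes one component's Grundy value g to g ⊕ X where X is the current total.
Heap A: need g' = 0⊕1 = 1. Options: 23−1→G=1, 23−6→G=1. Hits: 2.
Heap B: need g' = 1⊕1 = 0. Options: 19−1→G=0, 19−3→G=0, 19−5→G=0. Hits: 3.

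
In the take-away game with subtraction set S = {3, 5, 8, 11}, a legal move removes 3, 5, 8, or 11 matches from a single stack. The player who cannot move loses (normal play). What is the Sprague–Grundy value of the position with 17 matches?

1

n :  0  1  2  3  4  5  6  7  8  9 10 11 12 13 14 15 16 17
G :  0  0  0  1  1  1  2  2  2  3  3  3  4  4  0  0  0  1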